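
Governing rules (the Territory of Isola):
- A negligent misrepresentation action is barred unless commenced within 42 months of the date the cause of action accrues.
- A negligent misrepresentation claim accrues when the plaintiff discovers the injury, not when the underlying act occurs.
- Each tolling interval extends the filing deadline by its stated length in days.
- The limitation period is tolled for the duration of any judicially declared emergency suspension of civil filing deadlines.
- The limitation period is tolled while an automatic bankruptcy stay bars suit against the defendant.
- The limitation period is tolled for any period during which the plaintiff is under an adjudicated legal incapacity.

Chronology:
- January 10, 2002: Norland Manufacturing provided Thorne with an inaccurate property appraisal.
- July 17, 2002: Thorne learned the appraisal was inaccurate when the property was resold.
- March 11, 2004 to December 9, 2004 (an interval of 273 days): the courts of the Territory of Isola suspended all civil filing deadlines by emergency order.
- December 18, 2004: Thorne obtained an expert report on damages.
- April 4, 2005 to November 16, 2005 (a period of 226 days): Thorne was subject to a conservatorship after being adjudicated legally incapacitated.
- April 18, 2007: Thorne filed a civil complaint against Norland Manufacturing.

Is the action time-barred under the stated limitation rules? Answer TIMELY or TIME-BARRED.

TIMELY

The claim did not accrue until Thorne discovered the injury on July 17, 2002; the January 10, 2002 act date does not start the clock under the stated rule.
Adding the 42 months base period to July 17, 2002 gives a deadline of January 17, 2006, before any tolling.
Because the emergency suspension of filing deadlines ran from March 11, 2004 to December 9, 2004, the deadline is extended by 273 days to October 17, 2006.
The plaintiff's legal incapacity from April 4, 2005 to November 16, 2005 tolled the period for 226 days, extending the deadline to May 31, 2007.
The other events in the timeline have no effect on the limitation period under the stated rules.
The April 18, 2007 filing precedes the May 31, 2007 deadline; the claim is timely.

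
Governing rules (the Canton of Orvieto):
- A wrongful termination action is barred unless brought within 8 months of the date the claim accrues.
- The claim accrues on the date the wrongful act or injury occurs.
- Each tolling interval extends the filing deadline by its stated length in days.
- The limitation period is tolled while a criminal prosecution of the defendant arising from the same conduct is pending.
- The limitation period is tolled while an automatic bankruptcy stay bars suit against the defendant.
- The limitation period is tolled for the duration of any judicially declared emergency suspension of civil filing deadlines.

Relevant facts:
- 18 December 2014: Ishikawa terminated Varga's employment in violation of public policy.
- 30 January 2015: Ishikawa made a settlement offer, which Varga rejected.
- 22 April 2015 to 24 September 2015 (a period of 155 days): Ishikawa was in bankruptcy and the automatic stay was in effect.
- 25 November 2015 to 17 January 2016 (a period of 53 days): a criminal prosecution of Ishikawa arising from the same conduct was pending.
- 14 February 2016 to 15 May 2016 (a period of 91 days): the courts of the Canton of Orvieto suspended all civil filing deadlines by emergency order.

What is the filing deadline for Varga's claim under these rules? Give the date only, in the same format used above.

12 June 2016

The claim accrued on 18 December 2014, when the wrongful act occurred.
Adding the 8 months base period to 18 December 2014 gives a deadline of 18 August 2015, before any tolling.
The automatic bankruptcy stay from 22 April 2015 to 24 September 2015 tolled the period for 155 days, extending the deadline to 20 January 2016.
The period was tolled for 53 days by the pending criminal prosecution (25 November 2015 to 17 January 2016), pushing the deadline to 13 March 2016.
Because the emergency suspension of filing deadlines ran from 14 February 2016 to 15 May 2016, the deadline is extended by 91 days to 12 June 2016.
The other events in the timeline have no effect on the limitation period under the stated rules.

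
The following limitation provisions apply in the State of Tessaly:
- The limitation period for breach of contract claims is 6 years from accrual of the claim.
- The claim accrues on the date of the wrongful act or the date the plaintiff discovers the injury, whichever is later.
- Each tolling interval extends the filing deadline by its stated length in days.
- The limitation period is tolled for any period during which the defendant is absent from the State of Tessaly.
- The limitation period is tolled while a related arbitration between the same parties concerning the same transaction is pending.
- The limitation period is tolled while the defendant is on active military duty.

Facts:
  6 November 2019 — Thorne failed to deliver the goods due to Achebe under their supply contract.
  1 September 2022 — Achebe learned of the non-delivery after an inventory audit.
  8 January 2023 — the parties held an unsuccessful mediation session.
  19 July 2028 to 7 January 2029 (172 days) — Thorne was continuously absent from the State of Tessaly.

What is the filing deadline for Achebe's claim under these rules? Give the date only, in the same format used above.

20 February 2029

Taking the later of the act (6 November 2019) and discovery (1 September 2022), the claim accrued on 1 September 2022.
The untolled deadline — 6 years after 1 September 2022 — is 1 September 2028.
Because the defendant's absence from the jurisdiction ran from 19 July 2028 to 7 January 2029, the deadline is extended by 172 days to 20 February 2029.
The other events in the timeline have no effect on the limitation period under the stated rules.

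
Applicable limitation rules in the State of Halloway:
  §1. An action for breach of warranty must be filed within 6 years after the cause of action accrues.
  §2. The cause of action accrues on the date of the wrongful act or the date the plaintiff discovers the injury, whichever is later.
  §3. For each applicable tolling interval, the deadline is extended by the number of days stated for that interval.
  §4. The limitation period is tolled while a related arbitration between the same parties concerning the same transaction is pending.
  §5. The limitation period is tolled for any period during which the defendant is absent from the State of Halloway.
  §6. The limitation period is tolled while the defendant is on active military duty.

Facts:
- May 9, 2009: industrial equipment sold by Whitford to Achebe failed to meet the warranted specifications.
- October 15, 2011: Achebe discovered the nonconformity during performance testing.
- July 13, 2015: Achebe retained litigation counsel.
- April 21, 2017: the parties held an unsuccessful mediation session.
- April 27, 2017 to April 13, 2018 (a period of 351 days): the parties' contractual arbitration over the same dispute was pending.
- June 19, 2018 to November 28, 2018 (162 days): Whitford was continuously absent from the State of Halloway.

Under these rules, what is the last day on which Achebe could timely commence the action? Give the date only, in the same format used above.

March 12, 2019

The claim accrued on October 15, 2011 — the later of the May 9, 2009 act and the October 15, 2011 discovery.
The untolled deadline — 6 years after October 15, 2011 — is October 15, 2017.
The period was tolled for 351 days by the pending related arbitration (April 27, 2017 to April 13, 2018), pushing the deadline to October 1, 2018.
The defendant's absence from the jurisdiction from June 19, 2018 to November 28, 2018 tolled the period for 162 days, extending the deadline to March 12, 2019.
None of the other events listed affects the running of the period under the stated rules.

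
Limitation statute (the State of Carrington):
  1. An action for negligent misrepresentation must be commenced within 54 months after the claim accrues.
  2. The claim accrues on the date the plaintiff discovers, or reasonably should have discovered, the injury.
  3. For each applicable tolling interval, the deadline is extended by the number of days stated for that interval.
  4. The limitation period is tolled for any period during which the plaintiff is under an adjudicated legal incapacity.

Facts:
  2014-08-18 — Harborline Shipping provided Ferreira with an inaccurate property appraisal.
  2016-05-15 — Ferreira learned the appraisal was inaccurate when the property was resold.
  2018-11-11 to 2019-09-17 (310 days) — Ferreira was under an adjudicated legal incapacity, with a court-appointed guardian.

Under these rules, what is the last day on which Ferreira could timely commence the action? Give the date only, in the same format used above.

2021-09-21

Accrual is tied to discovery, so the period began on 2016-05-15 rather than on 2014-08-18 when the act occurred.
54 months from 2016-05-15 is 2020-11-15.
The plaintiff's legal incapacity from 2018-11-11 to 2019-09-17 tolled the period for 310 days, extending the deadline to 2021-09-21.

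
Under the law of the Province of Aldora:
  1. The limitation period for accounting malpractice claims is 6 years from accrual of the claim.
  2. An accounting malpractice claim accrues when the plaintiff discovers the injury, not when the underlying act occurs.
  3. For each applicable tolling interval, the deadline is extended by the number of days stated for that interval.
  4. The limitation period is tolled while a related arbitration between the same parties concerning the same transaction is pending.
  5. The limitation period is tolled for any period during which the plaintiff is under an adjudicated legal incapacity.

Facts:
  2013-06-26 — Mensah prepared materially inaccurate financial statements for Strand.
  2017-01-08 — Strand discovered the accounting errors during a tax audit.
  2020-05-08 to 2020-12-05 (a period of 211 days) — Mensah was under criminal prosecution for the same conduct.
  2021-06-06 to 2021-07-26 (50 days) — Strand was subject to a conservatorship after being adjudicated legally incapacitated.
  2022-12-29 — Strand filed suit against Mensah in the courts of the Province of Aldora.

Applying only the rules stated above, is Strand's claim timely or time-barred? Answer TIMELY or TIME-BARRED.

TIMELY

Accrual is tied to discovery, so the period began on 2017-01-08 rather than on 2013-06-26 when the act occurred.
6 years from 2017-01-08 is 2023-01-08.
The period was tolled for 50 days by the plaintiff's legal incapacity (2021-06-06 to 2021-07-26), pushing the deadline to 2023-02-27.
No stated provision tolls the period for a criminal prosecution, so the interval from 2020-05-08 to 2020-12-05 has no effect on the deadline.
Filing on 2022-12-29 beat the 2023-02-27 deadline — the action is timely.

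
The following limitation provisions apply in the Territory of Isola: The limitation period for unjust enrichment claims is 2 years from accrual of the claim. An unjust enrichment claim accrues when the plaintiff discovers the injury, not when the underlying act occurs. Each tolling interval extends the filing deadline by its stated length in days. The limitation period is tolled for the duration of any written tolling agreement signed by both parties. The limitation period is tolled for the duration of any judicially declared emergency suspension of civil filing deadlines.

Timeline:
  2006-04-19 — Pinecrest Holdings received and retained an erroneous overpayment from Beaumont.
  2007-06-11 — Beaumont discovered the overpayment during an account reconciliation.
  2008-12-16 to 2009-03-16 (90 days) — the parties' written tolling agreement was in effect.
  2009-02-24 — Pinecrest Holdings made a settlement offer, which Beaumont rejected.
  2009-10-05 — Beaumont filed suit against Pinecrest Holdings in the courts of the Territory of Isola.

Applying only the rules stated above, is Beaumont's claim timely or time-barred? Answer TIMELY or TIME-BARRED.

Accrual is tied to discovery, so the period began on 2007-06-11 rather than on 2006-04-19 when the act occurred.
The untolled deadline — 2 years after 2007-06-11 — is 2009-06-11.
Because the written tolling agreement ran from 2008-12-16 to 2009-03-16, the deadline is extended by 90 days to 2009-09-09.
None of the other events listed affects the running of the period under the stated rules.
The 2009-10-05 filing falls after the 2009-09-09 deadline; the claim is time-barred.

TIME-BARRED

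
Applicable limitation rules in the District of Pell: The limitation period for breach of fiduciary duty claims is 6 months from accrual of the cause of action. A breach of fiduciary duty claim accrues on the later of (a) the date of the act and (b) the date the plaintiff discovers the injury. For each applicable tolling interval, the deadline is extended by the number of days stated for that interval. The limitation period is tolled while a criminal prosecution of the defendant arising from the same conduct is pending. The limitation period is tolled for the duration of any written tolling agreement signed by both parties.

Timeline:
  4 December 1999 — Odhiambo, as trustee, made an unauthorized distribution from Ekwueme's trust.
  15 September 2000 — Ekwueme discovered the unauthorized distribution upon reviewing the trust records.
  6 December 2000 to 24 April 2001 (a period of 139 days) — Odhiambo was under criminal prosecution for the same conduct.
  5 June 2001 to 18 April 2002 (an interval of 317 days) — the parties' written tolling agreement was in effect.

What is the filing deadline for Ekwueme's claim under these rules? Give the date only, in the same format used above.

Taking the later of the act (4 December 1999) and discovery (15 September 2000), the claim accrued on 15 September 2000.
Adding the 6 months base period to 15 September 2000 gives a deadline of 15 March 2001, before any tolling.
The period was tolled for 139 days by the pending criminal prosecution (6 December 2000 to 24 April 2001), pushing the deadline to 1 August 2001.
The period was tolled for 317 days by the written tolling agreement (5 June 2001 to 18 April 2002), pushing the deadline to 14 June 2002.

14 June 2002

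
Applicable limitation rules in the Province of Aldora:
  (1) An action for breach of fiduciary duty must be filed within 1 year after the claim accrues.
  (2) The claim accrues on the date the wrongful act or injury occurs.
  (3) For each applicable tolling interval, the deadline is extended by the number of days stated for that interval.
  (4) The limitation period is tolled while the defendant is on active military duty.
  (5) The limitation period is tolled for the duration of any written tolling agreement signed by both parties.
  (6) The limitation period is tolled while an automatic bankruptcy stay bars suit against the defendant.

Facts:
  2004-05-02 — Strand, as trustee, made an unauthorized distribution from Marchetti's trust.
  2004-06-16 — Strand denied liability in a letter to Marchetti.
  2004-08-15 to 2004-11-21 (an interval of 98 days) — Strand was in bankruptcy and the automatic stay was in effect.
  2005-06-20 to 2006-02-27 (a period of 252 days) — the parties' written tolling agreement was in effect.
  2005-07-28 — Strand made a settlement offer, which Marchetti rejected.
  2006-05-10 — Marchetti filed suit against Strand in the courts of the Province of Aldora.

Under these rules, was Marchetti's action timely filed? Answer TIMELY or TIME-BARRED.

The claim accrued on 2004-05-02, the date of the act.
Adding the 1 year base period to 2004-05-02 gives a deadline of 2005-05-02, before any tolling.
The period was tolled for 98 days by the automatic bankruptcy stay (2004-08-15 to 2004-11-21), pushing the deadline to 2005-08-08.
Because the written tolling agreement ran from 2005-06-20 to 2006-02-27, the deadline is extended by 252 days to 2006-04-17.
Nothing else in the chronology tolls or restarts the period.
Marchetti filed on 2006-05-10, after the 2006-04-17 deadline, so the action is time-barred.

TIME-BARRED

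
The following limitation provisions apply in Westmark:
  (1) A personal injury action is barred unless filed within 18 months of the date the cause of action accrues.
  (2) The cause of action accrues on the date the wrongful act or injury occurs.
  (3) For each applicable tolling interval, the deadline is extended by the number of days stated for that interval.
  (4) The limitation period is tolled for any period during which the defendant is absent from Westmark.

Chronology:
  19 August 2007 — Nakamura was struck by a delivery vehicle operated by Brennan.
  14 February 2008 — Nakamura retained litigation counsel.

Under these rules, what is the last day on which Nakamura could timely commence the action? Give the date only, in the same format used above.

19 February 2009

The limitation period began to run on 19 August 2007.
Adding the 18 months base period to 19 August 2007 gives a deadline of 19 February 2009, before any tolling.
Nothing else in the chronology tolls or restarts the period.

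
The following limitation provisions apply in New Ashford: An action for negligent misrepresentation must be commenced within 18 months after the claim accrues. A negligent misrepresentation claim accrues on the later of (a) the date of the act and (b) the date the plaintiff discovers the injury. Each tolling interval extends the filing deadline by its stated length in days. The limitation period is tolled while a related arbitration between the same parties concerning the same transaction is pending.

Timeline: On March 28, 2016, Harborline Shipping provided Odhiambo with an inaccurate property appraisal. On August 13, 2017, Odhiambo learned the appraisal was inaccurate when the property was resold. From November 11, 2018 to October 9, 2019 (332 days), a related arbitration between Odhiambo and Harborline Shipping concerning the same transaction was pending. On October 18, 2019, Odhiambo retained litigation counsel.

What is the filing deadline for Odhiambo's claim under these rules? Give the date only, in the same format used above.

January 11, 2020

Because discovery on August 13, 2017 post-dates the March 28, 2016 act, accrual under the later-of rule falls on August 13, 2017.
The untolled deadline — 18 months after August 13, 2017 — is February 13, 2019.
The period was tolled for 332 days by the pending related arbitration (November 11, 2018 to October 9, 2019), pushing the deadline to January 11, 2020.
Nothing else in the chronology tolls or restarts the period.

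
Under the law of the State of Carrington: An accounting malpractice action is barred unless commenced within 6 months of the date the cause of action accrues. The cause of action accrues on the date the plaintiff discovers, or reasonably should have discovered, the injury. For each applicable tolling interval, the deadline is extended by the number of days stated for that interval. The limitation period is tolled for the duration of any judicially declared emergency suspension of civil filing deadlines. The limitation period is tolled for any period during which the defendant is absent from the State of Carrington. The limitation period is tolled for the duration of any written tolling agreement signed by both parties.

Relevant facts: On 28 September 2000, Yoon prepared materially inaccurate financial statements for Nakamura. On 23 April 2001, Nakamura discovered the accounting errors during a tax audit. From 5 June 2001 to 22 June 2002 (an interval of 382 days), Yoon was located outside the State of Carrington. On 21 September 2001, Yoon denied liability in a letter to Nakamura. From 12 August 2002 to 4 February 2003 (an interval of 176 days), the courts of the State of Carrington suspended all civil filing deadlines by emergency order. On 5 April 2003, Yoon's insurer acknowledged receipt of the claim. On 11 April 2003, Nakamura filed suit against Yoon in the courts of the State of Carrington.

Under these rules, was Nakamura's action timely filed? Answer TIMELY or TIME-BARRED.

TIMELY

Under the discovery rule, the claim accrued on 23 April 2001, when Nakamura discovered the injury — not on the 28 September 2000 date of the underlying act.
Adding the 6 months base period to 23 April 2001 gives a deadline of 23 October 2001, before any tolling.
The defendant's absence from the jurisdiction from 5 June 2001 to 22 June 2002 tolled the period for 382 days, extending the deadline to 9 November 2002.
The period was tolled for 176 days by the emergency suspension of filing deadlines (12 August 2002 to 4 February 2003), pushing the deadline to 4 May 2003.
Nothing else in the chronology tolls or restarts the period.
Filing on 11 April 2003 beat the 4 May 2003 deadline — the action is timely.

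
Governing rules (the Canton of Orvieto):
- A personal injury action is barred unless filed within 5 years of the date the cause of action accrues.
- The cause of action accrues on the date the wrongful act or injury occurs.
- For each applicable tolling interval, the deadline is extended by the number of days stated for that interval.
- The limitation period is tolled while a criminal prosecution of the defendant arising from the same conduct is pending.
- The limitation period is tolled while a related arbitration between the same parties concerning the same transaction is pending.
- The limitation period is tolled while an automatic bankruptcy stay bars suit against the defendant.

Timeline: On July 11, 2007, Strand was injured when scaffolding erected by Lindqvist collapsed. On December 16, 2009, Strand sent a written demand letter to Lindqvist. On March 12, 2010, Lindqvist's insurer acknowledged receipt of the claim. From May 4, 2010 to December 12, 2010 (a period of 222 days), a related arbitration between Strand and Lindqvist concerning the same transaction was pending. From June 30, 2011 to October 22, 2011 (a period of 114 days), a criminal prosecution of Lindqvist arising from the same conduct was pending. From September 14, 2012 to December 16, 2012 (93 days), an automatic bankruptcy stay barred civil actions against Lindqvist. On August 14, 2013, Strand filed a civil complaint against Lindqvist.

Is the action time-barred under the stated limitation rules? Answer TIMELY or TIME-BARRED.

The claim accrued on July 11, 2007, when the wrongful act occurred.
Adding the 5 years base period to July 11, 2007 gives a deadline of July 11, 2012, before any tolling.
Because the pending related arbitration ran from May 4, 2010 to December 12, 2010, the deadline is extended by 222 days to February 18, 2013.
The period was tolled for 114 days by the pending criminal prosecution (June 30, 2011 to October 22, 2011), pushing the deadline to June 12, 2013.
The automatic bankruptcy stay from September 14, 2012 to December 16, 2012 tolled the period for 93 days, extending the deadline to September 13, 2013.
The other events in the timeline have no effect on the limitation period under the stated rules.
The August 14, 2013 filing precedes the September 13, 2013 deadline; the claim is timely.

TIMELY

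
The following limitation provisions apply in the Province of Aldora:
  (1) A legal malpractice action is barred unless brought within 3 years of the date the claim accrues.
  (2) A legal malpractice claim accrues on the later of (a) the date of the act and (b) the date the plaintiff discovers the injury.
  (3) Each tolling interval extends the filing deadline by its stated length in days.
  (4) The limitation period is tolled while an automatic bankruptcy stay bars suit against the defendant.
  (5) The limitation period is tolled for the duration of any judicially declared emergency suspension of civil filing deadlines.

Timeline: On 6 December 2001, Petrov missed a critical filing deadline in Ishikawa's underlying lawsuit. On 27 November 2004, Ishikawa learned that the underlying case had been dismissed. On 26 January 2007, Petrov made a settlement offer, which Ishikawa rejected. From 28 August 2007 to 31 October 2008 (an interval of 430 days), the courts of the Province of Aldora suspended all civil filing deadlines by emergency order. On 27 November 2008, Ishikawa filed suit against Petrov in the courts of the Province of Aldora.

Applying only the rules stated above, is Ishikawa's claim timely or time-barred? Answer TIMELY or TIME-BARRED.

Taking the later of the act (6 December 2001) and discovery (27 November 2004), the claim accrued on 27 November 2004.
Adding the 3 years base period to 27 November 2004 gives a deadline of 27 November 2007, before any tolling.
The period was tolled for 430 days by the emergency suspension of filing deadlines (28 August 2007 to 31 October 2008), pushing the deadline to 30 January 2009.
Nothing else in the chronology tolls or restarts the period.
Ishikawa filed on 27 November 2008, before the 30 January 2009 deadline, so the action is timely.

TIMELY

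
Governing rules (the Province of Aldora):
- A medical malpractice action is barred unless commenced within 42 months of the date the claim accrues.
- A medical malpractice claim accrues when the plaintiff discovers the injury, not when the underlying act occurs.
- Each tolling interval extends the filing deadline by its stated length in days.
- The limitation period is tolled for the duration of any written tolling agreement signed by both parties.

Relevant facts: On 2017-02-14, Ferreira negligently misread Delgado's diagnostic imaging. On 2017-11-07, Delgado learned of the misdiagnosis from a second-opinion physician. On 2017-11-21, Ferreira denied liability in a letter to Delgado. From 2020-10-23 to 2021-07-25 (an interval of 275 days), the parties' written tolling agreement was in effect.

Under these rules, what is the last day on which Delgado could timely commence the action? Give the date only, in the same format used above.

Accrual is tied to discovery, so the period began on 2017-11-07 rather than on 2017-02-14 when the act occurred.
Adding the 42 months base period to 2017-11-07 gives a deadline of 2021-05-07, before any tolling.
The period was tolled for 275 days by the written tolling agreement (2020-10-23 to 2021-07-25), pushing the deadline to 2022-02-06.
Nothing else in the chronology tolls or restarts the period.

2022-02-06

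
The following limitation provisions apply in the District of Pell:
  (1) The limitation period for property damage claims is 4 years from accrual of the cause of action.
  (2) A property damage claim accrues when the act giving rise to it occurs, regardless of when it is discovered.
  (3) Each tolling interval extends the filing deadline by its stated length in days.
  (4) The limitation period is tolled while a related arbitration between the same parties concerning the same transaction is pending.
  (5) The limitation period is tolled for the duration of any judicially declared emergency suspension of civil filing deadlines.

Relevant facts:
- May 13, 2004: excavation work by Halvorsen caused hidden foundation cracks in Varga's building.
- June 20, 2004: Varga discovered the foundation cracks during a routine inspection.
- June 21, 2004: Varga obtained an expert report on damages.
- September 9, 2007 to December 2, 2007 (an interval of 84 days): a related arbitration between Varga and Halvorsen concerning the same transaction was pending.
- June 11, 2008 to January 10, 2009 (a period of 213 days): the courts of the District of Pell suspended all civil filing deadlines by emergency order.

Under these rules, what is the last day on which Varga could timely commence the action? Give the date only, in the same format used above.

March 6, 2009

The claim accrued on May 13, 2004, when the wrongful act occurred; under the stated occurrence rule the June 20, 2004 discovery does not delay accrual.
Adding the 4 years base period to May 13, 2004 gives a deadline of May 13, 2008, before any tolling.
Because the pending related arbitration ran from September 9, 2007 to December 2, 2007, the deadline is extended by 84 days to August 5, 2008.
The period was tolled for 213 days by the emergency suspension of filing deadlines (June 11, 2008 to January 10, 2009), pushing the deadline to March 6, 2009.
Nothing else in the chronology tolls or restarts the period.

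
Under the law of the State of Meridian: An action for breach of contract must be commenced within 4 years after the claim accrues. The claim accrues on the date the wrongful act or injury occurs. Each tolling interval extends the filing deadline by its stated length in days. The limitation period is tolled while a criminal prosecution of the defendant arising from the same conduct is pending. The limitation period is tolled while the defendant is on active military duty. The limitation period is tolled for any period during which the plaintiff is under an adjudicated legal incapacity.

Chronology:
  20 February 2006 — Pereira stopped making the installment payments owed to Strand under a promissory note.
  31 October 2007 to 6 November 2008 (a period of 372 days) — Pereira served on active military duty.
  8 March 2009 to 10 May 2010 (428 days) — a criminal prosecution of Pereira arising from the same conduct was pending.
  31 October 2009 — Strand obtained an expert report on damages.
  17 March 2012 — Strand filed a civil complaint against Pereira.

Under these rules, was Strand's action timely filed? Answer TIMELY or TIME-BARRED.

TIMELY

The claim accrued on 20 February 2006, when the wrongful act occurred.
4 years from 20 February 2006 is 20 February 2010.
Because the defendant's active military service ran from 31 October 2007 to 6 November 2008, the deadline is extended by 372 days to 27 February 2011.
Because the pending criminal prosecution ran from 8 March 2009 to 10 May 2010, the deadline is extended by 428 days to 30 April 2012.
The other events in the timeline have no effect on the limitation period under the stated rules.
The 17 March 2012 filing precedes the 30 April 2012 deadline; the claim is timely.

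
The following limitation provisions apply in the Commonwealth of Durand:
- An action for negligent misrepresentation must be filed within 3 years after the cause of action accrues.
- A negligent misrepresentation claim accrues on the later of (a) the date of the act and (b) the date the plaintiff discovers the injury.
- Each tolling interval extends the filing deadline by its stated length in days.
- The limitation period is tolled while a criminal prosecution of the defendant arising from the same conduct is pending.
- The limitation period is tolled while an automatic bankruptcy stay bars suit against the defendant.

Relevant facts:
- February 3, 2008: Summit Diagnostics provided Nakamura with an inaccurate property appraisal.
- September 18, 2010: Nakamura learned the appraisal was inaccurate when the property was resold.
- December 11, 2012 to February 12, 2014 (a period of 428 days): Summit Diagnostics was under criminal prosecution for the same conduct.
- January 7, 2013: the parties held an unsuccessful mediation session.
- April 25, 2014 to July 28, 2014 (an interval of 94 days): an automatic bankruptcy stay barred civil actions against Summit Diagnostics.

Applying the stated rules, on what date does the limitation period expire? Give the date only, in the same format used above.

February 22, 2015

Taking the later of the act (February 3, 2008) and discovery (September 18, 2010), the claim accrued on September 18, 2010.
Adding the 3 years base period to September 18, 2010 gives a deadline of September 18, 2013, before any tolling.
The pending criminal prosecution from December 11, 2012 to February 12, 2014 tolled the period for 428 days, extending the deadline to November 20, 2014.
The automatic bankruptcy stay from April 25, 2014 to July 28, 2014 tolled the period for 94 days, extending the deadline to February 22, 2015.
Nothing else in the chronology tolls or restarts the period.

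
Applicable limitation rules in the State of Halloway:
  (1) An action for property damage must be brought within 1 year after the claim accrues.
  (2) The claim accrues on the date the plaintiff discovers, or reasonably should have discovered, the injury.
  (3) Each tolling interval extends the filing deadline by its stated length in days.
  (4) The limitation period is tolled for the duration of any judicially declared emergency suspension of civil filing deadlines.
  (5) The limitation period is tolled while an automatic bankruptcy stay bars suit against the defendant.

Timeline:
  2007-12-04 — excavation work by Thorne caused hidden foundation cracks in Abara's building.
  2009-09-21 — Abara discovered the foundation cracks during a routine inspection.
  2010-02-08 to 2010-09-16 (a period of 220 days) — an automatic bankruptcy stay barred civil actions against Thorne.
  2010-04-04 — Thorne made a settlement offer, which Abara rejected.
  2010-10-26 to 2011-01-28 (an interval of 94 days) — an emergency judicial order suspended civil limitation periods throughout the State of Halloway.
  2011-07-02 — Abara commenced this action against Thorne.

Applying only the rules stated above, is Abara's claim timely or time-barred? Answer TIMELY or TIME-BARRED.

The claim did not accrue until Abara discovered the injury on 2009-09-21; the 2007-12-04 act date does not start the clock under the stated rule.
The untolled deadline — 1 year after 2009-09-21 — is 2010-09-21.
Because the automatic bankruptcy stay ran from 2010-02-08 to 2010-09-16, the deadline is extended by 220 days to 2011-04-29.
The emergency suspension of filing deadlines from 2010-10-26 to 2011-01-28 tolled the period for 94 days, extending the deadline to 2011-08-01.
None of the other events listed affects the running of the period under the stated rules.
The 2011-07-02 filing precedes the 2011-08-01 deadline; the claim is timely.

TIMELY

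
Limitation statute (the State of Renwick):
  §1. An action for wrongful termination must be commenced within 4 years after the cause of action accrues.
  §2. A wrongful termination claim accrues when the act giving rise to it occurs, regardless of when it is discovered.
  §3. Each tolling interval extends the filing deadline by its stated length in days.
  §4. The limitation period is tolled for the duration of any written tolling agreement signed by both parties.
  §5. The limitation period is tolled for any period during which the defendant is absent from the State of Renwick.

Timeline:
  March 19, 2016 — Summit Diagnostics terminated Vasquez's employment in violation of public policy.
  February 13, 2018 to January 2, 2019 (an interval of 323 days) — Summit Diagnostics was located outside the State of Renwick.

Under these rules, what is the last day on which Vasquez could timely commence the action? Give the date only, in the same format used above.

February 5, 2021

The limitation period began to run on March 19, 2016.
Adding the 4 years base period to March 19, 2016 gives a deadline of March 19, 2020, before any tolling.
The period was tolled for 323 days by the defendant's absence from the jurisdiction (February 13, 2018 to January 2, 2019), pushing the deadline to February 5, 2021.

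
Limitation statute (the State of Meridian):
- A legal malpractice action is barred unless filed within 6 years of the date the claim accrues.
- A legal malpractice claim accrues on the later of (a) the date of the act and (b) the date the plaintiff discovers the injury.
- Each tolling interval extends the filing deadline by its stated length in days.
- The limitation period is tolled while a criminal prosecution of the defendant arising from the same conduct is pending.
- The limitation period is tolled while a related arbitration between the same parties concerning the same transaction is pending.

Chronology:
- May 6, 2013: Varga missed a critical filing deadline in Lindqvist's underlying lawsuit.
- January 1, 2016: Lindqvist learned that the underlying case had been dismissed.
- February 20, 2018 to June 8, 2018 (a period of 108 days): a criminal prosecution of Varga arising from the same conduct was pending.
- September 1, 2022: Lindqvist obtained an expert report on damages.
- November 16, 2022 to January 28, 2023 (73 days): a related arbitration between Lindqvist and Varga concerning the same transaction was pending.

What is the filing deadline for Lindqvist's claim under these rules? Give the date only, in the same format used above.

Taking the later of the act (May 6, 2013) and discovery (January 1, 2016), the claim accrued on January 1, 2016.
6 years from January 1, 2016 is January 1, 2022.
The period was tolled for 108 days by the pending criminal prosecution (February 20, 2018 to June 8, 2018), pushing the deadline to April 19, 2022.
The pending related arbitration from November 16, 2022 to January 28, 2023 began after the period had already run on April 19, 2022, so it has no tolling effect.
Nothing else in the chronology tolls or restarts the period.

April 19, 2022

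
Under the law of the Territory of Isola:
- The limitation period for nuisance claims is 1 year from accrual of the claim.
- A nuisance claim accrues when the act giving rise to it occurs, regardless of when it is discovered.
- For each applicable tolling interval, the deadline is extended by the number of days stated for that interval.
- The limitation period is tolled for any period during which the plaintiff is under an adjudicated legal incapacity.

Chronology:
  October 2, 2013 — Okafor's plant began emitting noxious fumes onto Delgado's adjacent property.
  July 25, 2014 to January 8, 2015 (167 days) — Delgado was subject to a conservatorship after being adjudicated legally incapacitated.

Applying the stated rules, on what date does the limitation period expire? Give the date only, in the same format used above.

March 18, 2015

The claim accrued on October 2, 2013, the date of the act.
1 year from October 2, 2013 is October 2, 2014.
The period was tolled for 167 days by the plaintiff's legal incapacity (July 25, 2014 to January 8, 2015), pushing the deadline to March 18, 2015.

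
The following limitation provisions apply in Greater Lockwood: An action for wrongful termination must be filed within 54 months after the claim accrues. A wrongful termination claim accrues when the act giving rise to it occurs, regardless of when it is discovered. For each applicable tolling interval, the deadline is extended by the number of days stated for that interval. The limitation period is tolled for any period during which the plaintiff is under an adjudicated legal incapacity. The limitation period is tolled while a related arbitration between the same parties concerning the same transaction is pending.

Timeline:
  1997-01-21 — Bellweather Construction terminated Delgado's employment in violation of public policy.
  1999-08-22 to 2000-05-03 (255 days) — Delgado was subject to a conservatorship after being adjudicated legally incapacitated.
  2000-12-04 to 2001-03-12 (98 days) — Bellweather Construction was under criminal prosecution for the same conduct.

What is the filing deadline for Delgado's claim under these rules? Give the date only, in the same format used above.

The claim accrued on 1997-01-21, when the wrongful act occurred.
The untolled deadline — 54 months after 1997-01-21 — is 2001-07-21.
Because the plaintiff's legal incapacity ran from 1999-08-22 to 2000-05-03, the deadline is extended by 255 days to 2002-04-02.
The pending criminal prosecution from 2000-12-04 to 2001-03-12 does not toll the period, because no stated rule makes a criminal prosecution a tolling event.

2002-04-02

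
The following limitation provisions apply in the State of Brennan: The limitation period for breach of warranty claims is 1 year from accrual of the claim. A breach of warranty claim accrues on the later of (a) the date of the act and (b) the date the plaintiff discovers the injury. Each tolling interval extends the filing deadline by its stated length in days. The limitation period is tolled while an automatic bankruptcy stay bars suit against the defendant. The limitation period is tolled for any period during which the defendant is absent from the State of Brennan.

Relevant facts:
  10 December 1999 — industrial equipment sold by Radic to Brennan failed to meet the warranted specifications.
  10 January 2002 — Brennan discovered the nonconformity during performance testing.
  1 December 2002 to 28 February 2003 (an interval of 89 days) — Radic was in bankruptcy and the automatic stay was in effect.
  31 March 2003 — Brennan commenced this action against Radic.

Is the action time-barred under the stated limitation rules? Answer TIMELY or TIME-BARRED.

Taking the later of the act (10 December 1999) and discovery (10 January 2002), the claim accrued on 10 January 2002.
1 year from 10 January 2002 is 10 January 2003.
The automatic bankruptcy stay from 1 December 2002 to 28 February 2003 tolled the period for 89 days, extending the deadline to 9 April 2003.
The 31 March 2003 filing precedes the 9 April 2003 deadline; the claim is timely.

TIMELY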